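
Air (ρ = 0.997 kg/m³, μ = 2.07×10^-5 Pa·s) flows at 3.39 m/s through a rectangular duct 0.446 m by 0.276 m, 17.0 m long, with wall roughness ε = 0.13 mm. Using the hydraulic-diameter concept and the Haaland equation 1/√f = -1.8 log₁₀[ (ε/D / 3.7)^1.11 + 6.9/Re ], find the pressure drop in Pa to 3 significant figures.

Hydraulic diameter D_h = 4A/P = 4·(0.446·0.276)/(2·(0.446+0.276)) = 0.4924/1.444 = 0.341 m.
Re = ρVD_h/μ = 0.997·3.39·0.341/2.07e-05 = 5.568e+04.
ε/D_h = 0.00013/0.341 = 0.000381; Haaland gives 1/√f = -1.8 log₁₀[3.75e-05+0.000124] = 6.825, so f = 0.02147.
ΔP = f(L/D_h)(ρV²/2) = 0.02147·17/0.341·5.729 = 6.131 Pa.

ΔP ≈ 6.13 Pa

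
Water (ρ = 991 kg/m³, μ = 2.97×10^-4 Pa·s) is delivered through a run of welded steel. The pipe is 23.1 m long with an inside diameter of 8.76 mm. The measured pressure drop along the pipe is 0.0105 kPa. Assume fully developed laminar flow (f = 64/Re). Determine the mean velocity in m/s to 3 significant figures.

V ≈ 0.00367 m/s

For laminar flow, f = 64/Re with Re = ρVD/μ, so Darcy-Weisbach reduces to ΔP = 32μLV/D². Solving for V: V = ΔP·D²/(32μL) = 10.5·(0.00876)²/(32·0.000297·23.1) = 0.00367 m/s.
Check: Re = ρVD/μ = 991·0.00367·0.00876/0.000297 = 107.3 < 2300, so the laminar assumption holds.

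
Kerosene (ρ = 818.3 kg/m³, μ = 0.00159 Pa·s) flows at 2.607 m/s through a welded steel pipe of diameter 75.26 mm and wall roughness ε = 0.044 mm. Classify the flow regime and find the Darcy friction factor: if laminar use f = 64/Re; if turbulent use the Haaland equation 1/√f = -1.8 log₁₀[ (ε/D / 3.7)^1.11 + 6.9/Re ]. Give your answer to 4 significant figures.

Re = ρVD/μ = 818.3·2.607·0.07526/0.00159 = 1.01e+05.
Re > 4000 → turbulent. ε/D = 4.4e-05/0.07526 = 0.000585; Haaland: 1/√f = -1.8 log₁₀[6.03e-05 + 6.83e-05] = 7.003, so f = 0.02039.

f ≈ 0.02039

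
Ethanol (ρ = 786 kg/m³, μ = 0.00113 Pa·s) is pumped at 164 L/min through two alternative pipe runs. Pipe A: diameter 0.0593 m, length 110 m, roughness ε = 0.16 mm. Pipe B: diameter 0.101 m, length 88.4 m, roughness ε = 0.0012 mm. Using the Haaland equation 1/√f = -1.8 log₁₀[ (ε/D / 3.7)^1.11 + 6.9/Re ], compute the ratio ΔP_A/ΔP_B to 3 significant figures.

ΔP_A/ΔP_B ≈ 20.5

Pipe A: V = Q/A = 0.002733/0.002762 = 0.9897 m/s; Re = 4.082e+04; ε/D = 0.0027; Haaland → f = 0.0283; ΔP_A = f(L/D)(ρV²/2) = 2.021e+04 Pa.
Pipe B: V = Q/A = 0.002733/0.008012 = 0.3412 m/s; Re = 2.397e+04; ε/D = 1.19e-05; Haaland → f = 0.02464; ΔP_B = f(L/D)(ρV²/2) = 986.3 Pa.
ΔP_A/ΔP_B = 2.021e+04/986.3 = 20.5.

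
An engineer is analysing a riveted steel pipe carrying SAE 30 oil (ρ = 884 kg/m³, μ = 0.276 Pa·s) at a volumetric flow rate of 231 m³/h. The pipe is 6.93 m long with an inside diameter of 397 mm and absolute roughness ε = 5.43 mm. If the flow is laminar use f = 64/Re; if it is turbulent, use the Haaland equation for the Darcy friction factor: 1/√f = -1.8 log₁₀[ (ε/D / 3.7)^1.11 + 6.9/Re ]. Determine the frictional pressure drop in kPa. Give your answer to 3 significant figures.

Q = 231 m³/h = 231/3600 = 0.06417 m³/s.
Cross-sectional area A = πD²/4 = π(0.397)²/4 = 0.1238 m²; mean velocity V = Q/A = 0.06417/0.1238 = 0.5184 m/s.
Reynolds number Re = ρVD/μ = 884 · 0.5184 · 0.397 / 0.276 = 659.1.
Re < 2300 → laminar flow, so f = 64/Re = 64/659.1 = 0.0971 (the turbulent correlation is not needed).
Darcy-Weisbach: ΔP = f(L/D)(ρV²/2) = 0.0971·(6.93/0.397)·(884·0.5184²/2) = 0.0971·17.46·118.8 = 201.3 Pa.
ΔP = 201.3 Pa = 0.201 kPa.

ΔP ≈ 0.201 kPa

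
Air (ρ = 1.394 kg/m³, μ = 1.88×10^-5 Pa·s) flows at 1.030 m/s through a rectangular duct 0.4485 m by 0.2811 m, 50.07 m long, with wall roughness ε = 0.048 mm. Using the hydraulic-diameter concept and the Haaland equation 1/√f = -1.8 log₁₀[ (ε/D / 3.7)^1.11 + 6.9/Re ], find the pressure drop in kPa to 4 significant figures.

ΔP ≈ 0.002605 kPa

Hydraulic diameter D_h = 4A/P = 4·(0.4485·0.2811)/(2·(0.4485+0.2811)) = 0.5043/1.459 = 0.3456 m.
Re = ρVD_h/μ = 1.394·1.03·0.3456/1.88e-05 = 2.639e+04.
ε/D_h = 4.8e-05/0.3456 = 0.000139; Haaland gives 1/√f = -1.8 log₁₀[1.22e-05+0.000261] = 6.413, so f = 0.02431.
ΔP = f(L/D_h)(ρV²/2) = 0.02431·50.07/0.3456·0.7394 = 2.605 Pa.
ΔP = 0.002605 kPa.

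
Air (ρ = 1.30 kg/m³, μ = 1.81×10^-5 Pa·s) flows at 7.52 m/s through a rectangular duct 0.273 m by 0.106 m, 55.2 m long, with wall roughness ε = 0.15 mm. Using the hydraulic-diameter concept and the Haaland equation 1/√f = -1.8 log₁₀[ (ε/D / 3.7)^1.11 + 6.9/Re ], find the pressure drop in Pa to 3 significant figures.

ΔP ≈ 297 Pa

Hydraulic diameter D_h = 4A/P = 4·(0.273·0.106)/(2·(0.273+0.106)) = 0.1158/0.758 = 0.1527 m.
Re = ρVD_h/μ = 1.3·7.52·0.1527/1.81e-05 = 8.248e+04.
ε/D_h = 0.00015/0.1527 = 0.000982; Haaland gives 1/√f = -1.8 log₁₀[0.000107+8.37e-05] = 6.694, so f = 0.02232.
ΔP = f(L/D_h)(ρV²/2) = 0.02232·55.2/0.1527·36.76 = 296.5 Pa.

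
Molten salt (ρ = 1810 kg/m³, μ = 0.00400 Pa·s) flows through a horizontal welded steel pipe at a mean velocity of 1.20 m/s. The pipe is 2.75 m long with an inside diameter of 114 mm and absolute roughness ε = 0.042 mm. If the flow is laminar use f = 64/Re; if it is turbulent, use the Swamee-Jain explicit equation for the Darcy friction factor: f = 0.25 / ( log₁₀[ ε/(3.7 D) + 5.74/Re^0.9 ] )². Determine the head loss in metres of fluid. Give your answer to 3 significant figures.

Reynolds number Re = ρVD/μ = 1810 · 1.2 · 0.114 / 0.004 = 6.19e+04.
Re > 4000 → turbulent. Relative roughness ε/D = 4.2e-05/0.114 = 0.000368. Swamee-Jain: f = 0.25/(log₁₀[0.000368/3.7 + 5.74/6.19e+04^0.9])² = 0.25/(log₁₀[9.96e-05 + 0.000279])² = 0.25/(-3.421)² = 0.02136.
Darcy-Weisbach: ΔP = f(L/D)(ρV²/2) = 0.02136·(2.75/0.114)·(1810·1.2²/2) = 0.02136·24.12·1303 = 671.4 Pa.
Head loss h_f = ΔP/(ρg) = 671.4/(1810·9.81) = 0.0378 m.

h_f ≈ 0.0378 m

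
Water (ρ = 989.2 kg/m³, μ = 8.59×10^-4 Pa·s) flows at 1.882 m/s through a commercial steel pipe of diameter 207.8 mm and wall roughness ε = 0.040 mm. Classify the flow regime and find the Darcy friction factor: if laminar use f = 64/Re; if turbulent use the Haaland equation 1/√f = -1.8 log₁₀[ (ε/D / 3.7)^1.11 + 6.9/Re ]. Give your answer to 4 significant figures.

f ≈ 0.01536

Re = ρVD/μ = 989.2·1.882·0.2078/0.000859 = 4.504e+05.
Re > 4000 → turbulent. ε/D = 4e-05/0.2078 = 0.000192; Haaland: 1/√f = -1.8 log₁₀[1.76e-05 + 1.53e-05] = 8.069, so f = 0.01536.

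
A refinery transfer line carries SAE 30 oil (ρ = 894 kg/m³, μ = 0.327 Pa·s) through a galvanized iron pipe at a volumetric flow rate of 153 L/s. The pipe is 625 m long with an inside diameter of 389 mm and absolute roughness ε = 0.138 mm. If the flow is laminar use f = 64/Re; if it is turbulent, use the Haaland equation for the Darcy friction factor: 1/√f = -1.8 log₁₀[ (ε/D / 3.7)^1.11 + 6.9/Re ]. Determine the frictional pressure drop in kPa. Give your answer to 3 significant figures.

Q = 153 L/s = 153/1000 = 0.153 m³/s.
Cross-sectional area A = πD²/4 = π(0.389)²/4 = 0.1188 m²; mean velocity V = Q/A = 0.153/0.1188 = 1.287 m/s.
Reynolds number Re = ρVD/μ = 894 · 1.287 · 0.389 / 0.327 = 1369.
Re < 2300 → laminar flow, so f = 64/Re = 64/1369 = 0.04675 (the turbulent correlation is not needed).
Darcy-Weisbach: ΔP = f(L/D)(ρV²/2) = 0.04675·(625/0.389)·(894·1.287²/2) = 0.04675·1607·740.8 = 5.564e+04 Pa.
ΔP = 5.564e+04 Pa = 55.6 kPa.

ΔP ≈ 55.6 kPa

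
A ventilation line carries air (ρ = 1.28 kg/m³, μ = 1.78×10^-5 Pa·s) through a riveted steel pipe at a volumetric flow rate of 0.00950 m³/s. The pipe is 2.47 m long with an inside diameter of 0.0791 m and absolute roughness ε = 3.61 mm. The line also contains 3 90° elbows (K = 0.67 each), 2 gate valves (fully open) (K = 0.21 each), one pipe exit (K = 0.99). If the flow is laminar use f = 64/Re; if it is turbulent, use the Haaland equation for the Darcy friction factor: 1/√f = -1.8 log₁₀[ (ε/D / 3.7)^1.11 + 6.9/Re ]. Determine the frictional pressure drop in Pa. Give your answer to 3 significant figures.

ΔP ≈ 13.5 Pa

Cross-sectional area A = πD²/4 = π(0.0791)²/4 = 0.004914 m²; mean velocity V = Q/A = 0.0095/0.004914 = 1.933 m/s.
Reynolds number Re = ρVD/μ = 1.28 · 1.933 · 0.0791 / 1.78e-05 = 1.1e+04.
Re > 4000 → turbulent. Relative roughness ε/D = 0.00361/0.0791 = 0.0456. Haaland: 1/√f = -1.8 log₁₀[(0.0456/3.7)^1.11 + 6.9/1.1e+04] = -1.8 log₁₀[0.00761 + 0.000627] = 3.752, so f = 0.07104.
Total minor-loss coefficient ΣK = 3·0.67 + 2·0.21 + 1·0.99 = 3.42.
ΔP = [f·L/D + ΣK]·(ρV²/2) = [0.07104·2.47/0.0791 + 3.42]·(1.28·1.933²/2) = [2.218 + 3.42]·2.392 = 13.49 Pa.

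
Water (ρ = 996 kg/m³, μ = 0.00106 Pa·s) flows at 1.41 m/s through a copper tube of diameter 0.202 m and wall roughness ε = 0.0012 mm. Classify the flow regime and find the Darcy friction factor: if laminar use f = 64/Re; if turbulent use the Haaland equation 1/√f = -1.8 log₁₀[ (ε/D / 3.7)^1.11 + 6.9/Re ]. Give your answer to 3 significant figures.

Re = ρVD/μ = 996·1.41·0.202/0.00106 = 2.676e+05.
Re > 4000 → turbulent. ε/D = 1.2e-06/0.202 = 5.94e-06; Haaland: 1/√f = -1.8 log₁₀[3.7e-07 + 2.58e-05] = 8.248, so f = 0.0147.

f ≈ 0.0147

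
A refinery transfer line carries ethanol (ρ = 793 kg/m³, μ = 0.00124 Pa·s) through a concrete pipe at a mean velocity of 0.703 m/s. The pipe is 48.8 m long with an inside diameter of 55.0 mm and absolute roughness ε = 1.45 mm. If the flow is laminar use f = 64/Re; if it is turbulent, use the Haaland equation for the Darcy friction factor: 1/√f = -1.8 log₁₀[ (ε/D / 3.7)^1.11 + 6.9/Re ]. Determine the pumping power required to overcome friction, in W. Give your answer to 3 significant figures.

Reynolds number Re = ρVD/μ = 793 · 0.703 · 0.055 / 0.00124 = 2.473e+04.
Re > 4000 → turbulent. Relative roughness ε/D = 0.00145/0.055 = 0.0264. Haaland: 1/√f = -1.8 log₁₀[(0.0264/3.7)^1.11 + 6.9/2.473e+04] = -1.8 log₁₀[0.00414 + 0.000279] = 4.239, so f = 0.05565.
Darcy-Weisbach: ΔP = f(L/D)(ρV²/2) = 0.05565·(48.8/0.055)·(793·0.703²/2) = 0.05565·887.3·196 = 9675 Pa.
Q = V·A = 0.703·0.002376 = 0.00167 m³/s.
Pumping power P = QΔP = 0.00167·9675 = 16.16 W = 16.2 W.

P ≈ 16.2 W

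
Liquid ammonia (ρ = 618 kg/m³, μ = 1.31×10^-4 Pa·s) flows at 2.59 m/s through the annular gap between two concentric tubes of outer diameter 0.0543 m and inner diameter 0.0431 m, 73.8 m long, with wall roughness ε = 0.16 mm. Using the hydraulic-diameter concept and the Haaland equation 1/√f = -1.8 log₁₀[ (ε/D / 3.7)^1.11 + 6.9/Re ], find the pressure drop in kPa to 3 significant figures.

Hydraulic diameter D_h = 4A/P = D_o - D_i = 0.0543 - 0.0431 = 0.0112 m.
Re = ρVD_h/μ = 618·2.59·0.0112/0.000131 = 1.368e+05.
ε/D_h = 0.00016/0.0112 = 0.0143; Haaland gives 1/√f = -1.8 log₁₀[0.0021+5.04e-05] = 4.803, so f = 0.04335.
ΔP = f(L/D_h)(ρV²/2) = 0.04335·73.8/0.0112·2073 = 5.92e+05 Pa.
ΔP = 592 kPa.

ΔP ≈ 592 kPa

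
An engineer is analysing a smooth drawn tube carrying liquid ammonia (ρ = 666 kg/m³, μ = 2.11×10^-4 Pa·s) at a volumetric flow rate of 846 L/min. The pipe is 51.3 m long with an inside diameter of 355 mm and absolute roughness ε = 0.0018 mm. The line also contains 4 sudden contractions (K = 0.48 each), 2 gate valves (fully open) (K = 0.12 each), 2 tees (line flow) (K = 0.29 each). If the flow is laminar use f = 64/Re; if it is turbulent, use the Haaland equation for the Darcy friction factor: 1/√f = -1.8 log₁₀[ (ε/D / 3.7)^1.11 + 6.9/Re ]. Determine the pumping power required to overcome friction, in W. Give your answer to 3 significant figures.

P ≈ 0.485 W

Q = 846 L/min = 846/60000 = 0.0141 m³/s.
Cross-sectional area A = πD²/4 = π(0.355)²/4 = 0.09898 m²; mean velocity V = Q/A = 0.0141/0.09898 = 0.1425 m/s.
Reynolds number Re = ρVD/μ = 666 · 0.1425 · 0.355 / 0.000211 = 1.596e+05.
Re > 4000 → turbulent. Relative roughness ε/D = 1.8e-06/0.355 = 5.07e-06. Haaland: 1/√f = -1.8 log₁₀[(5.07e-06/3.7)^1.11 + 6.9/1.596e+05] = -1.8 log₁₀[3.1e-07 + 4.32e-05] = 7.85, so f = 0.01623.
Total minor-loss coefficient ΣK = 4·0.48 + 2·0.12 + 2·0.29 = 2.74.
ΔP = [f·L/D + ΣK]·(ρV²/2) = [0.01623·51.3/0.355 + 2.74]·(666·0.1425²/2) = [2.345 + 2.74]·6.758 = 34.36 Pa.
Pumping power P = QΔP = 0.0141·34.36 = 0.4845 W = 0.485 W.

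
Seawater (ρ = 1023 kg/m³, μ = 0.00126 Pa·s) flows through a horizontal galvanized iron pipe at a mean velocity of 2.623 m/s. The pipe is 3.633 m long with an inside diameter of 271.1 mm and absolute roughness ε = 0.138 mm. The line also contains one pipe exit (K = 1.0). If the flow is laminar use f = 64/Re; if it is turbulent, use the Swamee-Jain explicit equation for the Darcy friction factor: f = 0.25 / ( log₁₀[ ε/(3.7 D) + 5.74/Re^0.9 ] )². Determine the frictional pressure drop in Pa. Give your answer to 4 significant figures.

ΔP ≈ 4355 Pa

Reynolds number Re = ρVD/μ = 1023 · 2.623 · 0.2711 / 0.00126 = 5.773e+05.
Re > 4000 → turbulent. Relative roughness ε/D = 0.000138/0.2711 = 0.000509. Swamee-Jain: f = 0.25/(log₁₀[0.000509/3.7 + 5.74/5.773e+05^0.9])² = 0.25/(log₁₀[0.000138 + 3.75e-05])² = 0.25/(-3.757)² = 0.01771.
Total minor-loss coefficient ΣK = 1·1 = 1.
ΔP = [f·L/D + ΣK]·(ρV²/2) = [0.01771·3.633/0.2711 + 1]·(1023·2.623²/2) = [0.2374 + 1]·3519 = 4355 Pa.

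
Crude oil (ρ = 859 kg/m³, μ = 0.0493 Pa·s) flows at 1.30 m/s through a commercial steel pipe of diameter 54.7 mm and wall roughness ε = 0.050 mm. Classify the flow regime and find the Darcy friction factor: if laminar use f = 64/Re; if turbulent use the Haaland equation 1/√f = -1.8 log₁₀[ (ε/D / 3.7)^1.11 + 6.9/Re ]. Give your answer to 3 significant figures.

f ≈ 0.0517

Re = ρVD/μ = 859·1.3·0.0547/0.0493 = 1239.
Re < 2300 → laminar, so f = 64/Re = 0.05165 (roughness is irrelevant in laminar flow).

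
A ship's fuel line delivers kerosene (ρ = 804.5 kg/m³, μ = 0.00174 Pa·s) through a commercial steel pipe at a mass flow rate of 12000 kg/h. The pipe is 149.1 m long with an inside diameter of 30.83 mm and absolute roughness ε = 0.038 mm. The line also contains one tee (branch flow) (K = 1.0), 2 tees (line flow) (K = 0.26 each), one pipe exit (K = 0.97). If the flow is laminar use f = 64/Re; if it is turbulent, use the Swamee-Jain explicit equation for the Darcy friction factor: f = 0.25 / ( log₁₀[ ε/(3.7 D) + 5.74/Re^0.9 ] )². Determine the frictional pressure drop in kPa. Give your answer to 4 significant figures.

ΔP ≈ 1446 kPa

ṁ = 12000 kg/h = 12000/3600 = 3.333 kg/s.
A = πD²/4 = π(0.03083)²/4 = 0.0007465 m²; mean velocity V = ṁ/(ρA) = 3.333/(804.5 · 0.0007465) = 5.55 m/s.
Reynolds number Re = ρVD/μ = 804.5 · 5.55 · 0.03083 / 0.00174 = 7.912e+04.
Re > 4000 → turbulent. Relative roughness ε/D = 3.8e-05/0.03083 = 0.00123. Swamee-Jain: f = 0.25/(log₁₀[0.00123/3.7 + 5.74/7.912e+04^0.9])² = 0.25/(log₁₀[0.000333 + 0.000224])² = 0.25/(-3.254)² = 0.02361.
Total minor-loss coefficient ΣK = 1·1 + 2·0.26 + 1·0.97 = 2.49.
ΔP = [f·L/D + ΣK]·(ρV²/2) = [0.02361·149.1/0.03083 + 2.49]·(804.5·5.55²/2) = [114.2 + 2.49]·1.239e+04 = 1.446e+06 Pa.
ΔP = 1.446e+06 Pa = 1446 kPa.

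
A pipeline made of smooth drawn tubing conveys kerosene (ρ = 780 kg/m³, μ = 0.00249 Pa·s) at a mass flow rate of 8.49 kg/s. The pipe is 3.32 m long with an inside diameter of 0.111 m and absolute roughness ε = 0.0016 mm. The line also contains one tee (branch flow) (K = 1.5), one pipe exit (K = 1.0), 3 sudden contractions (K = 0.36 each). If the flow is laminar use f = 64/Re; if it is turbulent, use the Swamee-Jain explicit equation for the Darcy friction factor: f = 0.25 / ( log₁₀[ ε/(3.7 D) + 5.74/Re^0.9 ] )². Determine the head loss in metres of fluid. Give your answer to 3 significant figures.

A = πD²/4 = π(0.111)²/4 = 0.009677 m²; mean velocity V = ṁ/(ρA) = 8.49/(780 · 0.009677) = 1.125 m/s.
Reynolds number Re = ρVD/μ = 780 · 1.125 · 0.111 / 0.00249 = 3.911e+04.
Re > 4000 → turbulent. Relative roughness ε/D = 1.6e-06/0.111 = 1.44e-05. Swamee-Jain: f = 0.25/(log₁₀[1.44e-05/3.7 + 5.74/3.911e+04^0.9])² = 0.25/(log₁₀[3.9e-06 + 0.000423])² = 0.25/(-3.37)² = 0.02201.
Total minor-loss coefficient ΣK = 1·1.5 + 1·1 + 3·0.36 = 3.58.
ΔP = [f·L/D + ΣK]·(ρV²/2) = [0.02201·3.32/0.111 + 3.58]·(780·1.125²/2) = [0.6583 + 3.58]·493.4 = 2091 Pa.
Head loss h_f = ΔP/(ρg) = 2091/(780·9.81) = 0.273 m.

h_f ≈ 0.273 m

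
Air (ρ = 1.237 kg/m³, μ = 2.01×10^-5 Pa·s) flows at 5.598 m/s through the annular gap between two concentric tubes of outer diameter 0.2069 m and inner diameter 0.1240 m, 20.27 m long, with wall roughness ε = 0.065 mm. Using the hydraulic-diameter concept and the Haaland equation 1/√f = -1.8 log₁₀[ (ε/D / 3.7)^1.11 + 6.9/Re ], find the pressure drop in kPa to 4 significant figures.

Hydraulic diameter D_h = 4A/P = D_o - D_i = 0.2069 - 0.124 = 0.0829 m.
Re = ρVD_h/μ = 1.237·5.598·0.0829/2.01e-05 = 2.856e+04.
ε/D_h = 6.5e-05/0.0829 = 0.000784; Haaland gives 1/√f = -1.8 log₁₀[8.36e-05+0.000242] = 6.278, so f = 0.02537.
ΔP = f(L/D_h)(ρV²/2) = 0.02537·20.27/0.0829·19.38 = 120.2 Pa.
ΔP = 0.1202 kPa.

ΔP ≈ 0.1202 kPa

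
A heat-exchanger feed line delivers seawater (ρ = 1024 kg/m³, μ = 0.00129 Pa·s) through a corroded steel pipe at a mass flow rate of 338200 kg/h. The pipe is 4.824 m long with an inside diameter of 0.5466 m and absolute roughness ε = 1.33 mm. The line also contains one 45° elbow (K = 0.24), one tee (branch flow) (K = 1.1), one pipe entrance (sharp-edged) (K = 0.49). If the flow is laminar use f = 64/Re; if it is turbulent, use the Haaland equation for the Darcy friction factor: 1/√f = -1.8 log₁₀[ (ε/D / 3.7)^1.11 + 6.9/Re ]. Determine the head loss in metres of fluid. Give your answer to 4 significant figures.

ṁ = 338200 kg/h = 338200/3600 = 93.94 kg/s.
A = πD²/4 = π(0.5466)²/4 = 0.2347 m²; mean velocity V = ṁ/(ρA) = 93.94/(1024 · 0.2347) = 0.391 m/s.
Reynolds number Re = ρVD/μ = 1024 · 0.391 · 0.5466 / 0.00129 = 1.696e+05.
Re > 4000 → turbulent. Relative roughness ε/D = 0.00133/0.5466 = 0.00243. Haaland: 1/√f = -1.8 log₁₀[(0.00243/3.7)^1.11 + 6.9/1.696e+05] = -1.8 log₁₀[0.000294 + 4.07e-05] = 6.256, so f = 0.02555.
Total minor-loss coefficient ΣK = 1·0.24 + 1·1.1 + 1·0.49 = 1.83.
ΔP = [f·L/D + ΣK]·(ρV²/2) = [0.02555·4.824/0.5466 + 1.83]·(1024·0.391²/2) = [0.2255 + 1.83]·78.26 = 160.9 Pa.
Head loss h_f = ΔP/(ρg) = 160.9/(1024·9.81) = 0.01601 m.

h_f ≈ 0.01601 m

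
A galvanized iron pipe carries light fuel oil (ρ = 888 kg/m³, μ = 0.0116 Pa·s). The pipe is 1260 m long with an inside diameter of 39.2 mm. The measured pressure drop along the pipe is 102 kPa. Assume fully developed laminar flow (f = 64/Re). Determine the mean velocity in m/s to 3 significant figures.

For laminar flow, f = 64/Re with Re = ρVD/μ, so Darcy-Weisbach reduces to ΔP = 32μLV/D². Solving for V: V = ΔP·D²/(32μL) = 1.02e+05·(0.0392)²/(32·0.0116·1260) = 0.3351 m/s.
Check: Re = ρVD/μ = 888·0.3351·0.0392/0.0116 = 1006 < 2300, so the laminar assumption holds.

V ≈ 0.335 m/s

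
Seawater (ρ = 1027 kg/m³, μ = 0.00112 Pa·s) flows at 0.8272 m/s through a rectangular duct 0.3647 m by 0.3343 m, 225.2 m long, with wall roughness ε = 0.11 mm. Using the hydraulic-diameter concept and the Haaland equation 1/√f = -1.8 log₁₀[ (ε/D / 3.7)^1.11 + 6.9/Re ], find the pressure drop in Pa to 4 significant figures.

ΔP ≈ 3879 Pa

Hydraulic diameter D_h = 4A/P = 4·(0.3647·0.3343)/(2·(0.3647+0.3343)) = 0.4877/1.398 = 0.3488 m.
Re = ρVD_h/μ = 1027·0.8272·0.3488/0.00112 = 2.646e+05.
ε/D_h = 0.00011/0.3488 = 0.000315; Haaland gives 1/√f = -1.8 log₁₀[3.04e-05+2.61e-05] = 7.647, so f = 0.0171.
ΔP = f(L/D_h)(ρV²/2) = 0.0171·225.2/0.3488·351.4 = 3879 Pa.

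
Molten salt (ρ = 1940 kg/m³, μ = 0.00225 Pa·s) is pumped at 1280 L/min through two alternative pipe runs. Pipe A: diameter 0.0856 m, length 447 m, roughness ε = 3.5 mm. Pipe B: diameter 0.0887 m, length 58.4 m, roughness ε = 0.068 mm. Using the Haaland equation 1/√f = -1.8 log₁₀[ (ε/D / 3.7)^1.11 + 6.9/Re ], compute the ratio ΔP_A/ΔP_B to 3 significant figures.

Pipe A: V = Q/A = 0.02133/0.005755 = 3.707 m/s; Re = 2.736e+05; ε/D = 0.0409; Haaland → f = 0.06553; ΔP_A = f(L/D)(ρV²/2) = 4.561e+06 Pa.
Pipe B: V = Q/A = 0.02133/0.006179 = 3.452 m/s; Re = 2.64e+05; ε/D = 0.000767; Haaland → f = 0.0196; ΔP_B = f(L/D)(ρV²/2) = 1.492e+05 Pa.
ΔP_A/ΔP_B = 4.561e+06/1.492e+05 = 30.6.

ΔP_A/ΔP_B ≈ 30.6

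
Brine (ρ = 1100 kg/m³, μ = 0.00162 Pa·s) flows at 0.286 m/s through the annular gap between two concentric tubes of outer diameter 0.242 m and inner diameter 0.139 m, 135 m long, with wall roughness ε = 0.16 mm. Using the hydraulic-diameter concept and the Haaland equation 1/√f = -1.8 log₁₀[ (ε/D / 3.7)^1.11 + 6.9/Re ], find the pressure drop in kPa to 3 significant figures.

Hydraulic diameter D_h = 4A/P = D_o - D_i = 0.242 - 0.139 = 0.103 m.
Re = ρVD_h/μ = 1100·0.286·0.103/0.00162 = 2e+04.
ε/D_h = 0.00016/0.103 = 0.00155; Haaland gives 1/√f = -1.8 log₁₀[0.000178+0.000345] = 5.906, so f = 0.02867.
ΔP = f(L/D_h)(ρV²/2) = 0.02867·135/0.103·44.99 = 1690 Pa.
ΔP = 1.69 kPa.

ΔP ≈ 1.69 kPa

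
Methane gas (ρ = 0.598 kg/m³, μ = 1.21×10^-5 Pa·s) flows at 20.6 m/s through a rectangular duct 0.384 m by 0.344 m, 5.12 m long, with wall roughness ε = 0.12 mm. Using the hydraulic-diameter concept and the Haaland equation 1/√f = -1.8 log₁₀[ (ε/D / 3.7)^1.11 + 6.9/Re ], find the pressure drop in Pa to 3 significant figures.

Hydraulic diameter D_h = 4A/P = 4·(0.384·0.344)/(2·(0.384+0.344)) = 0.5284/1.456 = 0.3629 m.
Re = ρVD_h/μ = 0.598·20.6·0.3629/1.21e-05 = 3.695e+05.
ε/D_h = 0.00012/0.3629 = 0.000331; Haaland gives 1/√f = -1.8 log₁₀[3.2e-05+1.87e-05] = 7.731, so f = 0.01673.
ΔP = f(L/D_h)(ρV²/2) = 0.01673·5.12/0.3629·126.9 = 29.95 Pa.

ΔP ≈ 30.0 Pa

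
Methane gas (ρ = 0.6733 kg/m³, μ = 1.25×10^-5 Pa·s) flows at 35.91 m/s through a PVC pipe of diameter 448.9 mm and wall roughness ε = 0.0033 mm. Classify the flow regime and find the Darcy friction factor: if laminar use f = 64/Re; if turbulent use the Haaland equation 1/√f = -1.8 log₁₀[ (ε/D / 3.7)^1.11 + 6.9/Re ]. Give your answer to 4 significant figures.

Re = ρVD/μ = 0.6733·35.91·0.4489/1.25e-05 = 8.683e+05.
Re > 4000 → turbulent. ε/D = 3.3e-06/0.4489 = 7.35e-06; Haaland: 1/√f = -1.8 log₁₀[4.69e-07 + 7.95e-06] = 9.135, so f = 0.01198.

f ≈ 0.01198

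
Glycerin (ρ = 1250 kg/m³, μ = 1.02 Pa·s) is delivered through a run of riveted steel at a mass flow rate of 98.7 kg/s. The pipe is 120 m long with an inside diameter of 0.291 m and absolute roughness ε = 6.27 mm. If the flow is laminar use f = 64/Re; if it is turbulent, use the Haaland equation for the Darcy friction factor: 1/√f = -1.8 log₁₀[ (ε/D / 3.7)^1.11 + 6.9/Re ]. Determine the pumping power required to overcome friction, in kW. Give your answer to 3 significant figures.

A = πD²/4 = π(0.291)²/4 = 0.06651 m²; mean velocity V = ṁ/(ρA) = 98.7/(1250 · 0.06651) = 1.187 m/s.
Reynolds number Re = ρVD/μ = 1250 · 1.187 · 0.291 / 1.02 = 423.4.
Re < 2300 → laminar flow, so f = 64/Re = 64/423.4 = 0.1512 (the turbulent correlation is not needed).
Darcy-Weisbach: ΔP = f(L/D)(ρV²/2) = 0.1512·(120/0.291)·(1250·1.187²/2) = 0.1512·412.4·880.9 = 5.491e+04 Pa.
Q = ṁ/ρ = 98.7/1250 = 0.07896 m³/s.
Pumping power P = QΔP = 0.07896·5.491e+04 = 4336 W = 4.34 kW.

P ≈ 4.34 kW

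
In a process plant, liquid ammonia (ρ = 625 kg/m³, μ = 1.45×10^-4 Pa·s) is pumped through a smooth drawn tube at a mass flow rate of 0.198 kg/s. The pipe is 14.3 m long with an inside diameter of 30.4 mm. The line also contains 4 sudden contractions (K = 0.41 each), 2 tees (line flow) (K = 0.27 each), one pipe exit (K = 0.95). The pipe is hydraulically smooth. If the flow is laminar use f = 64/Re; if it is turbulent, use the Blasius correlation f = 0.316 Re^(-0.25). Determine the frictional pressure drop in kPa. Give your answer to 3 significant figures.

ΔP ≈ 0.759 kPa

A = πD²/4 = π(0.0304)²/4 = 0.0007258 m²; mean velocity V = ṁ/(ρA) = 0.198/(625 · 0.0007258) = 0.4365 m/s.
Reynolds number Re = ρVD/μ = 625 · 0.4365 · 0.0304 / 0.000145 = 5.719e+04.
Re > 4000 → turbulent. Smooth-pipe (Blasius): f = 0.316 Re^(-0.25) = 0.316/(5.719e+04)^0.25 = 0.02043.
Total minor-loss coefficient ΣK = 4·0.41 + 2·0.27 + 1·0.95 = 3.13.
ΔP = [f·L/D + ΣK]·(ρV²/2) = [0.02043·14.3/0.0304 + 3.13]·(625·0.4365²/2) = [9.612 + 3.13]·59.53 = 758.6 Pa.
ΔP = 758.6 Pa = 0.759 kPa.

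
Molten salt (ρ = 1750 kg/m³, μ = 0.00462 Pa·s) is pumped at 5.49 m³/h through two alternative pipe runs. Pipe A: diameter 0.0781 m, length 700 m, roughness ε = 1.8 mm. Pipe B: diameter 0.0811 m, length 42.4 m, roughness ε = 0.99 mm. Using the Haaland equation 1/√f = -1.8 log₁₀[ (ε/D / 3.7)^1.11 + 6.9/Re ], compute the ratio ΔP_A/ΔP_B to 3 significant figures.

ΔP_A/ΔP_B ≈ 24.0

Pipe A: V = Q/A = 0.001525/0.004791 = 0.3183 m/s; Re = 9417; ε/D = 0.023; Haaland → f = 0.05509; ΔP_A = f(L/D)(ρV²/2) = 4.378e+04 Pa.
Pipe B: V = Q/A = 0.001525/0.005166 = 0.2952 m/s; Re = 9069; ε/D = 0.0122; Haaland → f = 0.04571; ΔP_B = f(L/D)(ρV²/2) = 1822 Pa.
ΔP_A/ΔP_B = 4.378e+04/1822 = 24.0.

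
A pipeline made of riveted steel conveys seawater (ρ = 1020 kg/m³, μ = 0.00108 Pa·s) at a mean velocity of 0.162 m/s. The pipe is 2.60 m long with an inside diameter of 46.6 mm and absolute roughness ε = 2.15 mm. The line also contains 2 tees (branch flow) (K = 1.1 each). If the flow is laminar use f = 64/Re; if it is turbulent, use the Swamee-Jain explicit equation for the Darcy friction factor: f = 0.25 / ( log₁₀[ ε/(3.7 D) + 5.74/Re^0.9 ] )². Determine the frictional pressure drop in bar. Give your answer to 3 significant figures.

ΔP ≈ 8.45×10^-4 bar

Reynolds number Re = ρVD/μ = 1020 · 0.162 · 0.0466 / 0.00108 = 7130.
Re > 4000 → turbulent. Relative roughness ε/D = 0.00215/0.0466 = 0.0461. Swamee-Jain: f = 0.25/(log₁₀[0.0461/3.7 + 5.74/7130^0.9])² = 0.25/(log₁₀[0.0125 + 0.00195])² = 0.25/(-1.841)² = 0.07377.
Total minor-loss coefficient ΣK = 2·1.1 = 2.2.
ΔP = [f·L/D + ΣK]·(ρV²/2) = [0.07377·2.6/0.0466 + 2.2]·(1020·0.162²/2) = [4.116 + 2.2]·13.38 = 84.54 Pa.
ΔP = 84.54 Pa = 8.45×10^-4 bar.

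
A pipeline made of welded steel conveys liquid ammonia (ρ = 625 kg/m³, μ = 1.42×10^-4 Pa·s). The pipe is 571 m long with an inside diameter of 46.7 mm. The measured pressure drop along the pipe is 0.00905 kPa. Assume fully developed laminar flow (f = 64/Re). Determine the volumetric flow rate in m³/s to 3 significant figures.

Q ≈ 1.30×10^-5 m³/s

For laminar flow, f = 64/Re with Re = ρVD/μ, so Darcy-Weisbach reduces to ΔP = 32μLV/D². Solving for V: V = ΔP·D²/(32μL) = 9.05·(0.0467)²/(32·0.000142·571) = 0.007607 m/s.
Check: Re = ρVD/μ = 625·0.007607·0.0467/0.000142 = 1564 < 2300, so the laminar assumption holds.
Q = V·A = 0.007607·(π/4·0.0467²) = 1.303e-05 m³/s = 1.30×10^-5 m³/s.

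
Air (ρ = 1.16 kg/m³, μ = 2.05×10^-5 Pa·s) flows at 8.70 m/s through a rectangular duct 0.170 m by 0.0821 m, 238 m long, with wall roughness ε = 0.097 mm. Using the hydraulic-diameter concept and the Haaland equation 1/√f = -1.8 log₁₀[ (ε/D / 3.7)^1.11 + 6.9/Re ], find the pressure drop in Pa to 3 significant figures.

Hydraulic diameter D_h = 4A/P = 4·(0.17·0.0821)/(2·(0.17+0.0821)) = 0.05583/0.5042 = 0.1107 m.
Re = ρVD_h/μ = 1.16·8.7·0.1107/2.05e-05 = 5.451e+04.
ε/D_h = 9.7e-05/0.1107 = 0.000876; Haaland gives 1/√f = -1.8 log₁₀[9.45e-05+0.000127] = 6.58, so f = 0.0231.
ΔP = f(L/D_h)(ρV²/2) = 0.0231·238/0.1107·43.9 = 2180 Pa.

ΔP ≈ 2180 Pa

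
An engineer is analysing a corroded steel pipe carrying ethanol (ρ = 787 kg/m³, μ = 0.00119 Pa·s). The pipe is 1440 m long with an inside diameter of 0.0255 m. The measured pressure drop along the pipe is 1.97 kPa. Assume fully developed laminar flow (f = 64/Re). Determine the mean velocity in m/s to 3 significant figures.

V ≈ 0.0234 m/s

For laminar flow, f = 64/Re with Re = ρVD/μ, so Darcy-Weisbach reduces to ΔP = 32μLV/D². Solving for V: V = ΔP·D²/(32μL) = 1970·(0.0255)²/(32·0.00119·1440) = 0.02336 m/s.
Check: Re = ρVD/μ = 787·0.02336·0.0255/0.00119 = 394 < 2300, so the laminar assumption holds.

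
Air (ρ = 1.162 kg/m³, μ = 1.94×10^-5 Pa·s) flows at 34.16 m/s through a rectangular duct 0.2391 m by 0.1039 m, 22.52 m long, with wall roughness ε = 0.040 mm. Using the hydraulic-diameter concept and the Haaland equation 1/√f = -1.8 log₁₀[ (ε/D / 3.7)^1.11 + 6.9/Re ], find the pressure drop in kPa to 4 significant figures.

Hydraulic diameter D_h = 4A/P = 4·(0.2391·0.1039)/(2·(0.2391+0.1039)) = 0.09937/0.686 = 0.1449 m.
Re = ρVD_h/μ = 1.162·34.16·0.1449/1.94e-05 = 2.964e+05.
ε/D_h = 4e-05/0.1449 = 0.000276; Haaland gives 1/√f = -1.8 log₁₀[2.62e-05+2.33e-05] = 7.749, so f = 0.01665.
ΔP = f(L/D_h)(ρV²/2) = 0.01665·22.52/0.1449·678 = 1755 Pa.
ΔP = 1.755 kPa.

ΔP ≈ 1.755 kPa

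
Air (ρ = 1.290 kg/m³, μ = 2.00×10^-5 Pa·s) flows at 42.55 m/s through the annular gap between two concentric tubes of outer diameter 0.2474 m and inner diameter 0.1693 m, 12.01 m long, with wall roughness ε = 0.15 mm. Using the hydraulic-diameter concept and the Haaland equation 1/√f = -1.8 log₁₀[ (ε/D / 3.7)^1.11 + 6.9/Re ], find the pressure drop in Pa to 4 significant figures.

ΔP ≈ 4305 Pa

Hydraulic diameter D_h = 4A/P = D_o - D_i = 0.2474 - 0.1693 = 0.0781 m.
Re = ρVD_h/μ = 1.29·42.55·0.0781/2e-05 = 2.143e+05.
ε/D_h = 0.00015/0.0781 = 0.00192; Haaland gives 1/√f = -1.8 log₁₀[0.000226+3.22e-05] = 6.459, so f = 0.02397.
ΔP = f(L/D_h)(ρV²/2) = 0.02397·12.01/0.0781·1168 = 4305 Pa.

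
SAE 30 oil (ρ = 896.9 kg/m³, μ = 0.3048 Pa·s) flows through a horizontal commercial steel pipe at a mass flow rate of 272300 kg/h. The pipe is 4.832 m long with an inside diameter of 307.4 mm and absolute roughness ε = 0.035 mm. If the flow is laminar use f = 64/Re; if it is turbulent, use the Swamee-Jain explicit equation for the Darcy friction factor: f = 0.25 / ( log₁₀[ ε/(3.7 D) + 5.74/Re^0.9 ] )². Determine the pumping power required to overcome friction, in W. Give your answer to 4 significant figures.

ṁ = 272300 kg/h = 272300/3600 = 75.64 kg/s.
A = πD²/4 = π(0.3074)²/4 = 0.07422 m²; mean velocity V = ṁ/(ρA) = 75.64/(896.9 · 0.07422) = 1.136 m/s.
Reynolds number Re = ρVD/μ = 896.9 · 1.136 · 0.3074 / 0.305 = 1028.
Re < 2300 → laminar flow, so f = 64/Re = 64/1028 = 0.06226 (the turbulent correlation is not needed).
Darcy-Weisbach: ΔP = f(L/D)(ρV²/2) = 0.06226·(4.832/0.3074)·(896.9·1.136²/2) = 0.06226·15.72·579.1 = 566.7 Pa.
Q = ṁ/ρ = 75.64/896.9 = 0.08433 m³/s.
Pumping power P = QΔP = 0.08433·566.7 = 47.796 W = 47.80 W.

P ≈ 47.80 W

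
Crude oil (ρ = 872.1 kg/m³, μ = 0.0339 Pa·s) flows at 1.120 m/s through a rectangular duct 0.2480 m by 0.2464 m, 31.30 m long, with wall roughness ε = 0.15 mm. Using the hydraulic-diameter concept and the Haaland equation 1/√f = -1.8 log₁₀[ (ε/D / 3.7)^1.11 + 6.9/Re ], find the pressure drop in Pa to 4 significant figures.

Hydraulic diameter D_h = 4A/P = 4·(0.248·0.2464)/(2·(0.248+0.2464)) = 0.2444/0.9888 = 0.2472 m.
Re = ρVD_h/μ = 872.1·1.12·0.2472/0.0339 = 7122.
ε/D_h = 0.00015/0.2472 = 0.000607; Haaland gives 1/√f = -1.8 log₁₀[6.29e-05+0.000969] = 5.376, so f = 0.0346.
ΔP = f(L/D_h)(ρV²/2) = 0.0346·31.3/0.2472·547 = 2397 Pa.

ΔP ≈ 2397 Pa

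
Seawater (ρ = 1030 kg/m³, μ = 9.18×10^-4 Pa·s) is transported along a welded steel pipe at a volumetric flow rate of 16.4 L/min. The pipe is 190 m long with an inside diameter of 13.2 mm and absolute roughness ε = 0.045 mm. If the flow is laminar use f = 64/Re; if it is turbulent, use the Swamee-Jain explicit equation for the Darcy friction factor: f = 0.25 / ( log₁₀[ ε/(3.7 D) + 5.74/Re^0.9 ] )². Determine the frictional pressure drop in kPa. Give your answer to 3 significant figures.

ΔP ≈ 920 kPa

Q = 16.4 L/min = 16.4/60000 = 0.0002733 m³/s.
Cross-sectional area A = πD²/4 = π(0.0132)²/4 = 0.0001368 m²; mean velocity V = Q/A = 0.0002733/0.0001368 = 1.997 m/s.
Reynolds number Re = ρVD/μ = 1030 · 1.997 · 0.0132 / 0.000918 = 2.958e+04.
Re > 4000 → turbulent. Relative roughness ε/D = 4.5e-05/0.0132 = 0.00341. Swamee-Jain: f = 0.25/(log₁₀[0.00341/3.7 + 5.74/2.958e+04^0.9])² = 0.25/(log₁₀[0.000921 + 0.000543])² = 0.25/(-2.834)² = 0.03112.
Darcy-Weisbach: ΔP = f(L/D)(ρV²/2) = 0.03112·(190/0.0132)·(1030·1.997²/2) = 0.03112·1.439e+04·2055 = 9.203e+05 Pa.
ΔP = 9.203e+05 Pa = 920 kPa.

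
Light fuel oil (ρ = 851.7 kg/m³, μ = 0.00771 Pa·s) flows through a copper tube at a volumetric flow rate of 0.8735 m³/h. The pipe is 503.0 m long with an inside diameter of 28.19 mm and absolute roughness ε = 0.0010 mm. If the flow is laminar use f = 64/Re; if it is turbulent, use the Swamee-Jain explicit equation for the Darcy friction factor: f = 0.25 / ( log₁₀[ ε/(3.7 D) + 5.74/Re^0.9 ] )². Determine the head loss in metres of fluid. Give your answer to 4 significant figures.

h_f ≈ 7.266 m

Q = 0.8735 m³/h = 0.8735/3600 = 0.0002426 m³/s.
Cross-sectional area A = πD²/4 = π(0.02819)²/4 = 0.0006241 m²; mean velocity V = Q/A = 0.0002426/0.0006241 = 0.3888 m/s.
Reynolds number Re = ρVD/μ = 851.7 · 0.3888 · 0.02819 / 0.00771 = 1211.
Re < 2300 → laminar flow, so f = 64/Re = 64/1211 = 0.05287 (the turbulent correlation is not needed).
Darcy-Weisbach: ΔP = f(L/D)(ρV²/2) = 0.05287·(503/0.02819)·(851.7·0.3888²/2) = 0.05287·1.784e+04·64.36 = 6.071e+04 Pa.
Head loss h_f = ΔP/(ρg) = 6.071e+04/(851.7·9.81) = 7.266 m.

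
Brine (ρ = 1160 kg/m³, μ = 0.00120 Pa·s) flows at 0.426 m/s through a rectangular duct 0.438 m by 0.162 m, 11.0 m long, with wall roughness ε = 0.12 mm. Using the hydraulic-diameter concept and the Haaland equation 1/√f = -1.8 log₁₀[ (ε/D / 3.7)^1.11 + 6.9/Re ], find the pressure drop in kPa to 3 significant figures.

Hydraulic diameter D_h = 4A/P = 4·(0.438·0.162)/(2·(0.438+0.162)) = 0.2838/1.2 = 0.2365 m.
Re = ρVD_h/μ = 1160·0.426·0.2365/0.0012 = 9.74e+04.
ε/D_h = 0.00012/0.2365 = 0.000507; Haaland gives 1/√f = -1.8 log₁₀[5.15e-05+7.08e-05] = 7.042, so f = 0.02017.
ΔP = f(L/D_h)(ρV²/2) = 0.02017·11/0.2365·105.3 = 98.71 Pa.
ΔP = 0.0987 kPa.

ΔP ≈ 0.0987 kPa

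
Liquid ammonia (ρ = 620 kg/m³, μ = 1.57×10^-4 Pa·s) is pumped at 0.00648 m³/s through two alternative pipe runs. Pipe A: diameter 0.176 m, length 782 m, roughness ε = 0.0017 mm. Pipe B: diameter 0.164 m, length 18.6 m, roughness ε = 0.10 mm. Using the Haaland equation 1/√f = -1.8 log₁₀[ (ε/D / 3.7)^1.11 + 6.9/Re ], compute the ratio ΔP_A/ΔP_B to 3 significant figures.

Pipe A: V = Q/A = 0.00648/0.02433 = 0.2664 m/s; Re = 1.851e+05; ε/D = 9.66e-06; Haaland → f = 0.01579; ΔP_A = f(L/D)(ρV²/2) = 1543 Pa.
Pipe B: V = Q/A = 0.00648/0.02112 = 0.3068 m/s; Re = 1.987e+05; ε/D = 0.00061; Haaland → f = 0.0192; ΔP_B = f(L/D)(ρV²/2) = 63.53 Pa.
ΔP_A/ΔP_B = 1543/63.53 = 24.3.

ΔP_A/ΔP_B ≈ 24.3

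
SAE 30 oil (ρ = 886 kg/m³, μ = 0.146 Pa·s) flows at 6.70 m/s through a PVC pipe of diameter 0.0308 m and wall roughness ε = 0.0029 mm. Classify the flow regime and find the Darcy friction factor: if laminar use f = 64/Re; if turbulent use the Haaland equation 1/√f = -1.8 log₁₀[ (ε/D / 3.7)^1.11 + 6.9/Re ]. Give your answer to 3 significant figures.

f ≈ 0.0511

Re = ρVD/μ = 886·6.7·0.0308/0.146 = 1252.
Re < 2300 → laminar, so f = 64/Re = 0.05111 (roughness is irrelevant in laminar flow).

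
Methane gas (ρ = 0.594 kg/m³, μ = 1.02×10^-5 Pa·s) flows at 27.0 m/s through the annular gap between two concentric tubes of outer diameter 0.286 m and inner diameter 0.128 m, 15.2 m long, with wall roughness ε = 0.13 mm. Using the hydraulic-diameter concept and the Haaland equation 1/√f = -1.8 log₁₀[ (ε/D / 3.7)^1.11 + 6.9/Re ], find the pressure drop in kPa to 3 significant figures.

ΔP ≈ 0.415 kPa

Hydraulic diameter D_h = 4A/P = D_o - D_i = 0.286 - 0.128 = 0.158 m.
Re = ρVD_h/μ = 0.594·27·0.158/1.02e-05 = 2.484e+05.
ε/D_h = 0.00013/0.158 = 0.000823; Haaland gives 1/√f = -1.8 log₁₀[8.82e-05+2.78e-05] = 7.084, so f = 0.01992.
ΔP = f(L/D_h)(ρV²/2) = 0.01992·15.2/0.158·216.5 = 415 Pa.
ΔP = 0.415 kPa.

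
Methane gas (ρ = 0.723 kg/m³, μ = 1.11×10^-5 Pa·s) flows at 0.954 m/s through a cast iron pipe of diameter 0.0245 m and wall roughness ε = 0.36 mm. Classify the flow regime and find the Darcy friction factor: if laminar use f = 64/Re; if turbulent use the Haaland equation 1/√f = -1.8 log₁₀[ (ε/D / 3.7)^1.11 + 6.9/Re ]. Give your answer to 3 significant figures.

Re = ρVD/μ = 0.723·0.954·0.0245/1.11e-05 = 1522.
Re < 2300 → laminar, so f = 64/Re = 0.04204 (roughness is irrelevant in laminar flow).

f ≈ 0.0420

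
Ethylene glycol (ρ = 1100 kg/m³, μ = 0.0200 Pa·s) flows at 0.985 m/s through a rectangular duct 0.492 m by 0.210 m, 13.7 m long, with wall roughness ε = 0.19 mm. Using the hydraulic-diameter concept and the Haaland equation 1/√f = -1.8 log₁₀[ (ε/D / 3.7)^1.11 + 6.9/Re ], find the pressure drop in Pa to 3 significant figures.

Hydraulic diameter D_h = 4A/P = 4·(0.492·0.21)/(2·(0.492+0.21)) = 0.4133/1.404 = 0.2944 m.
Re = ρVD_h/μ = 1100·0.985·0.2944/0.02 = 1.595e+04.
ε/D_h = 0.00019/0.2944 = 0.000645; Haaland gives 1/√f = -1.8 log₁₀[6.73e-05+0.000433] = 5.942, so f = 0.02832.
ΔP = f(L/D_h)(ρV²/2) = 0.02832·13.7/0.2944·533.6 = 703.5 Pa.

ΔP ≈ 703 Pa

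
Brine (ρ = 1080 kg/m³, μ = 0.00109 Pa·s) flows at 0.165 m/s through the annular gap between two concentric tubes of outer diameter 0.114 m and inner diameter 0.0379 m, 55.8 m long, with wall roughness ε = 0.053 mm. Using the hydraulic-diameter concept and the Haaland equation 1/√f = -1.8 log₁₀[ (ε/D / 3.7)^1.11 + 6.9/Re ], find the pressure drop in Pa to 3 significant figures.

Hydraulic diameter D_h = 4A/P = D_o - D_i = 0.114 - 0.0379 = 0.0761 m.
Re = ρVD_h/μ = 1080·0.165·0.0761/0.00109 = 1.244e+04.
ε/D_h = 5.3e-05/0.0761 = 0.000696; Haaland gives 1/√f = -1.8 log₁₀[7.33e-05+0.000555] = 5.764, so f = 0.0301.
ΔP = f(L/D_h)(ρV²/2) = 0.0301·55.8/0.0761·14.7 = 324.5 Pa.

ΔP ≈ 324 Pa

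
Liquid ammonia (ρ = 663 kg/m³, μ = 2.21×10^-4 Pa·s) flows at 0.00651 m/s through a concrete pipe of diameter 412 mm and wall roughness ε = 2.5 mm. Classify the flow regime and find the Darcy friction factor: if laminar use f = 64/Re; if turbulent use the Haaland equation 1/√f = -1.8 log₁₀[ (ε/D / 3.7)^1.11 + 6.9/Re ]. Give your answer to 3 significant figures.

f ≈ 0.0400

Re = ρVD/μ = 663·0.00651·0.412/0.000221 = 8046.
Re > 4000 → turbulent. ε/D = 0.0025/0.412 = 0.00607; Haaland: 1/√f = -1.8 log₁₀[0.00081 + 0.000858] = 5, so f = 0.04.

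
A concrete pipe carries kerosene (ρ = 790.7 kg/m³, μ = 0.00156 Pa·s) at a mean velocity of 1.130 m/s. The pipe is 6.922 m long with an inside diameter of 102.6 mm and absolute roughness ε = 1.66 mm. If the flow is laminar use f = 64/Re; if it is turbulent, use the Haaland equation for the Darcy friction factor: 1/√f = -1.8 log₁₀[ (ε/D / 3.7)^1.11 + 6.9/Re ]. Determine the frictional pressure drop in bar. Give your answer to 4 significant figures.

Reynolds number Re = ρVD/μ = 790.7 · 1.13 · 0.1026 / 0.00156 = 5.876e+04.
Re > 4000 → turbulent. Relative roughness ε/D = 0.00166/0.1026 = 0.0162. Haaland: 1/√f = -1.8 log₁₀[(0.0162/3.7)^1.11 + 6.9/5.876e+04] = -1.8 log₁₀[0.00241 + 0.000117] = 4.677, so f = 0.04573.
Darcy-Weisbach: ΔP = f(L/D)(ρV²/2) = 0.04573·(6.922/0.1026)·(790.7·1.13²/2) = 0.04573·67.47·504.8 = 1557 Pa.
ΔP = 1557 Pa = 0.01557 bar.

ΔP ≈ 0.01557 bar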